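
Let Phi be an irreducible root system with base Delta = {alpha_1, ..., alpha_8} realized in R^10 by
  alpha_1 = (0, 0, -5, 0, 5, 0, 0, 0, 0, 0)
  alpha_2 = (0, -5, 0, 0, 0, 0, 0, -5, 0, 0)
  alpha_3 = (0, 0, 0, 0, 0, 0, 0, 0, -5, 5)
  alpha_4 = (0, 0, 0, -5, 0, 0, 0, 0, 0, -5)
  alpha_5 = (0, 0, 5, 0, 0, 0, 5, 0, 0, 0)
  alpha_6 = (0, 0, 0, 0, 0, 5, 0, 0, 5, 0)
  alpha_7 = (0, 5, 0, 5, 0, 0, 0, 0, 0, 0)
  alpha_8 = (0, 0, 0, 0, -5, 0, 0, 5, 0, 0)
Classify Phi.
A_8

Compute the Cartan integers a_ij = 2(alpha_i, alpha_j)/(alpha_j, alpha_j); the resulting 8x8 Cartan matrix is
[[2, 0, 0, 0, -1, 0, 0, -1], [0, 2, 0, 0, 0, 0, -1, -1], [0, 0, 2, -1, 0, -1, 0, 0], [0, 0, -1, 2, 0, 0, -1, 0], [-1, 0, 0, 0, 2, 0, 0, 0], [0, 0, -1, 0, 0, 2, 0, 0], [0, -1, 0, -1, 0, 0, 2, 0], [-1, -1, 0, 0, 0, 0, 0, 2]].
All simple roots have the same length, so the diagram is simply laced. The associated Dynkin diagram is a chain of 8 nodes with single edges (A_8), so the type is A_8 (the algebra sl(9)).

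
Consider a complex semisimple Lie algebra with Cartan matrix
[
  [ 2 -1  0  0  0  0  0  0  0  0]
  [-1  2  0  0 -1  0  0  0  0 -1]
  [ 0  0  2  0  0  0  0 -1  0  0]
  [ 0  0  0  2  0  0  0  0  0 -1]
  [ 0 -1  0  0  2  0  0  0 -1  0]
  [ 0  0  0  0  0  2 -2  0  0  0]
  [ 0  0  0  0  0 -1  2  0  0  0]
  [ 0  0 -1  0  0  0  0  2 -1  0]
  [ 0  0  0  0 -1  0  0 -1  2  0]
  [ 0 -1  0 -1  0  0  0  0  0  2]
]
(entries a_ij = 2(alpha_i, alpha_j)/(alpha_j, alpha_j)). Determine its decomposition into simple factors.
B_2 + E_8

The diagram associated to this matrix has two connected components: the simple roots {alpha_6, alpha_7} form a chain of 2 nodes with a double edge at one end; the terminal node there is the unique short simple root (B_2), and {alpha_1, alpha_2, alpha_3, alpha_4, alpha_5, alpha_8, alpha_9, alpha_10} form a chain of 7 nodes with one extra node attached to the third node from one end (E_8). A semisimple Lie algebra decomposes uniquely as the direct sum of simple ideals, one per connected component of its Dynkin diagram, so g ≅ B_2 ⊕ E_8 (dimension 10 + 248 = 258).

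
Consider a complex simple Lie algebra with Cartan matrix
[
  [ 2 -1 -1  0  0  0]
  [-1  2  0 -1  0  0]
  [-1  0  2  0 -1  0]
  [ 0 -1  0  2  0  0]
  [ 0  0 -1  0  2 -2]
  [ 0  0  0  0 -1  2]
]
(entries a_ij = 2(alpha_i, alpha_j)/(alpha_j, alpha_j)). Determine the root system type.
The matrix has rank 6 with 2's on the diagonal. Reading the off-diagonal entries as Dynkin edges (a single edge where a_ij = a_ji = -1; a double or triple edge where a_ij * a_ji = 2 or 3), the diagram is a chain of 6 nodes with a double edge at one end; the terminal node there is the unique short simple root (B_6). One simple-root ordering that puts it in standard form is (alpha_4, alpha_2, alpha_1, alpha_3, alpha_5, alpha_6). So the algebra is type B_6, i.e. so(13).

B_6 (so(13))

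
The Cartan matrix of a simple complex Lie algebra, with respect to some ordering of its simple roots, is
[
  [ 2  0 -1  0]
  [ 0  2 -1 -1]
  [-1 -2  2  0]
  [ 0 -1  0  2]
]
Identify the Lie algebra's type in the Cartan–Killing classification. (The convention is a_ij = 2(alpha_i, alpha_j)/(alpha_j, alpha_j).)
F4

The matrix has rank 4 with 2's on the diagonal. Reading the off-diagonal entries as Dynkin edges (a single edge where a_ij = a_ji = -1; a double or triple edge where a_ij * a_ji = 2 or 3), the diagram is a chain of 4 nodes with a double edge between the middle two (F_4). One simple-root ordering that puts it in standard form is (alpha_1, alpha_3, alpha_2, alpha_4). So the algebra is type F_4.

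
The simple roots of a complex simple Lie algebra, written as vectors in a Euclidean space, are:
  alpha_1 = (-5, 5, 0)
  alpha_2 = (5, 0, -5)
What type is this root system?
Compute the Cartan integers a_ij = 2(alpha_i, alpha_j)/(alpha_j, alpha_j); the resulting 2x2 Cartan matrix is
[[2, -1], [-1, 2]].
All simple roots have the same length, so the diagram is simply laced. The associated Dynkin diagram is a chain of 2 nodes with single edges (A_2), so the type is A_2 (the algebra sl(3)).

A2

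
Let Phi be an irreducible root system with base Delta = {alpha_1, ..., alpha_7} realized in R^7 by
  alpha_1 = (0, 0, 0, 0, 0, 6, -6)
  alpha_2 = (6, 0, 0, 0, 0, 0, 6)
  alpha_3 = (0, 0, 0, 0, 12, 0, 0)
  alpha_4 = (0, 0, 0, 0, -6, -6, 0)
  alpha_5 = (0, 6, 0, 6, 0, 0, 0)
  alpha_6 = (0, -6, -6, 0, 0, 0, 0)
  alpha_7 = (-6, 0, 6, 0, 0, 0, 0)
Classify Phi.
C7

Compute the Cartan integers a_ij = 2(alpha_i, alpha_j)/(alpha_j, alpha_j); the resulting 7x7 Cartan matrix is
[[2, -1, 0, -1, 0, 0, 0], [-1, 2, 0, 0, 0, 0, -1], [0, 0, 2, -2, 0, 0, 0], [-1, 0, -1, 2, 0, 0, 0], [0, 0, 0, 0, 2, -1, 0], [0, 0, 0, 0, -1, 2, -1], [0, -1, 0, 0, 0, -1, 2]].
The roots have two lengths (squared-length ratio 2:1); the short ones are alpha_{1,2,4,5,6,7}. The associated Dynkin diagram is a chain of 7 nodes with a double edge at one end; the terminal node there is the unique long simple root (C_7), so the type is C_7 (the algebra sp(14)).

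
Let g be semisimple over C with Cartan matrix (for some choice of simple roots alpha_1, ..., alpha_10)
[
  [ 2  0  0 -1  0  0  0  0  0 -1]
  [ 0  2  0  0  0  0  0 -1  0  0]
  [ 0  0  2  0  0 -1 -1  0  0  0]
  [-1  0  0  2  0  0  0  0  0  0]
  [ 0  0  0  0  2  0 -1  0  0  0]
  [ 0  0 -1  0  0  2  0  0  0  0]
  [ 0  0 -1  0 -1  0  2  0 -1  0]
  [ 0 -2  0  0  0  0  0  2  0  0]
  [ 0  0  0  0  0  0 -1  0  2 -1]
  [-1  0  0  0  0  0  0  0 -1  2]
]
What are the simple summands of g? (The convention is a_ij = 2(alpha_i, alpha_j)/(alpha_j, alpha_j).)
The diagram associated to this matrix has two connected components: the simple roots {alpha_2, alpha_8} form a chain of 2 nodes with a double edge at one end; the terminal node there is the unique short simple root (B_2), and {alpha_1, alpha_3, alpha_4, alpha_5, alpha_6, alpha_7, alpha_9, alpha_10} form a chain of 7 nodes with one extra node attached to the third node from one end (E_8). A semisimple Lie algebra decomposes uniquely as the direct sum of simple ideals, one per connected component of its Dynkin diagram, so g ≅ B_2 ⊕ E_8 (dimension 10 + 248 = 258).

B2 + E8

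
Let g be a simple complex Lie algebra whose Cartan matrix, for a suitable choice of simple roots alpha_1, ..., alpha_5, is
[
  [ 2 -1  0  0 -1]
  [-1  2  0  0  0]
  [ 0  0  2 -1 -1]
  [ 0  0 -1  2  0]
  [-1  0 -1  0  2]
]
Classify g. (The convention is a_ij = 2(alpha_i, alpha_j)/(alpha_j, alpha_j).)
type A_5

The matrix has rank 5 with 2's on the diagonal. Reading the off-diagonal entries as Dynkin edges (a single edge where a_ij = a_ji = -1; a double or triple edge where a_ij * a_ji = 2 or 3), the diagram is a chain of 5 nodes with single edges (A_5). One simple-root ordering that puts it in standard form is (alpha_4, alpha_3, alpha_5, alpha_1, alpha_2). So the algebra is type A_5, i.e. sl(6).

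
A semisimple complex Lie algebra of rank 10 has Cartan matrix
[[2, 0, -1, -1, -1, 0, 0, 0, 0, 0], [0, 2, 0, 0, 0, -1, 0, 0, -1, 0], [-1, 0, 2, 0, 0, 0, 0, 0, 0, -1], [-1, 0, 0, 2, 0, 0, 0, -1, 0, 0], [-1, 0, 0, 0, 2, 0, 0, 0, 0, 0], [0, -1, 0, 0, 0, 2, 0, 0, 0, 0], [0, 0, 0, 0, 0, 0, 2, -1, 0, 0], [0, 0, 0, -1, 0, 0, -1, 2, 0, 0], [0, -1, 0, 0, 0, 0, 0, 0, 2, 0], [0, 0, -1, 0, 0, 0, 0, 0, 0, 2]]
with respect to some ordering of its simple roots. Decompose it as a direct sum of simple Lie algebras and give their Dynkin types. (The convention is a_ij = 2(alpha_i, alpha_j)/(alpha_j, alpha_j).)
The diagram associated to this matrix has two connected components: the simple roots {alpha_2, alpha_6, alpha_9} form a chain of 3 nodes with single edges (A_3), and {alpha_1, alpha_3, alpha_4, alpha_5, alpha_7, alpha_8, alpha_10} form a chain of 6 nodes with one extra node attached to the third node from one end (E_7). A semisimple Lie algebra decomposes uniquely as the direct sum of simple ideals, one per connected component of its Dynkin diagram, so g ≅ A_3 ⊕ E_7 (dimension 15 + 133 = 148).

A_3 (sl(4)) ⊕ E_7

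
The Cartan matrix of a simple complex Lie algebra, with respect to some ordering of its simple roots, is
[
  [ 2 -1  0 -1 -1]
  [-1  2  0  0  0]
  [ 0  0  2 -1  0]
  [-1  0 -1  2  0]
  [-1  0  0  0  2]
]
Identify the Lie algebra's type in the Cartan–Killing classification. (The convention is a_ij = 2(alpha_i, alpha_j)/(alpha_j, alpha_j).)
D_5 (so(10))

The matrix has rank 5 with 2's on the diagonal. Reading the off-diagonal entries as Dynkin edges (a single edge where a_ij = a_ji = -1; a double or triple edge where a_ij * a_ji = 2 or 3), the diagram is a chain of 3 nodes with a fork of two nodes at one end (D_5). One simple-root ordering that puts it in standard form is (alpha_3, alpha_4, alpha_1, alpha_2, alpha_5). So the algebra is type D_5, i.e. so(10).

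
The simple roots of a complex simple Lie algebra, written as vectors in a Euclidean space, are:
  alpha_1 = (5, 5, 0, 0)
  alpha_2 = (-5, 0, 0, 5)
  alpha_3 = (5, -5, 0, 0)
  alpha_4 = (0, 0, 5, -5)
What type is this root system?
Compute the Cartan integers a_ij = 2(alpha_i, alpha_j)/(alpha_j, alpha_j); the resulting 4x4 Cartan matrix is
[[2, -1, 0, 0], [-1, 2, -1, -1], [0, -1, 2, 0], [0, -1, 0, 2]].
All simple roots have the same length, so the diagram is simply laced. The associated Dynkin diagram is a chain of 2 nodes with a fork of two nodes at one end (D_4), so the type is D_4 (the algebra so(8)).

D4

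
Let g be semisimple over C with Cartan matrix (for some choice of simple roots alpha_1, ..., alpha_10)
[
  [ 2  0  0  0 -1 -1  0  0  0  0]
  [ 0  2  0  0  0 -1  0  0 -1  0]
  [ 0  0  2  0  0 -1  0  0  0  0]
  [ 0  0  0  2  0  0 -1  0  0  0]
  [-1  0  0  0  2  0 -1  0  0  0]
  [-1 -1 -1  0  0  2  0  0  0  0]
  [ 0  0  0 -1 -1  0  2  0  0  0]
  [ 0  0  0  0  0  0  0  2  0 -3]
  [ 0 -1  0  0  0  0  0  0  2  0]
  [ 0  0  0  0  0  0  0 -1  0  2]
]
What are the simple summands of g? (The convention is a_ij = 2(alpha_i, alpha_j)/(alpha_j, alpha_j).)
The diagram associated to this matrix has two connected components: the simple roots {alpha_1, alpha_2, alpha_3, alpha_4, alpha_5, alpha_6, alpha_7, alpha_9} form a chain of 7 nodes with one extra node attached to the third node from one end (E_8), and {alpha_8, alpha_10} form two nodes joined by a triple edge (G_2). A semisimple Lie algebra decomposes uniquely as the direct sum of simple ideals, one per connected component of its Dynkin diagram, so g ≅ E_8 ⊕ G_2 (dimension 248 + 14 = 262).

E_8 ⊕ G_2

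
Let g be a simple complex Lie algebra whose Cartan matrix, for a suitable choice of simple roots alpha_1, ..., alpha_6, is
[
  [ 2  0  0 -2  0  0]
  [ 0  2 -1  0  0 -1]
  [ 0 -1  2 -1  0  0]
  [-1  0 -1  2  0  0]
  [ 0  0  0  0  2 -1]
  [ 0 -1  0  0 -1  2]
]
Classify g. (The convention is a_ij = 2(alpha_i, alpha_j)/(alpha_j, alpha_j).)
The matrix has rank 6 with 2's on the diagonal. Reading the off-diagonal entries as Dynkin edges (a single edge where a_ij = a_ji = -1; a double or triple edge where a_ij * a_ji = 2 or 3), the diagram is a chain of 6 nodes with a double edge at one end; the terminal node there is the unique long simple root (C_6). One simple-root ordering that puts it in standard form is (alpha_5, alpha_6, alpha_2, alpha_3, alpha_4, alpha_1). So the algebra is type C_6, i.e. sp(12).

C_6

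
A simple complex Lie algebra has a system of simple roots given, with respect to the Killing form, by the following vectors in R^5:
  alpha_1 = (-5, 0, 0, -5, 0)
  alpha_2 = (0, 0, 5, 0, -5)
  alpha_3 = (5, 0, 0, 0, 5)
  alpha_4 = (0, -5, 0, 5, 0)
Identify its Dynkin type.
Compute the Cartan integers a_ij = 2(alpha_i, alpha_j)/(alpha_j, alpha_j); the resulting 4x4 Cartan matrix is
[[2, 0, -1, -1], [0, 2, -1, 0], [-1, -1, 2, 0], [-1, 0, 0, 2]].
All simple roots have the same length, so the diagram is simply laced. The associated Dynkin diagram is a chain of 4 nodes with single edges (A_4), so the type is A_4 (the algebra sl(5)).

type A_4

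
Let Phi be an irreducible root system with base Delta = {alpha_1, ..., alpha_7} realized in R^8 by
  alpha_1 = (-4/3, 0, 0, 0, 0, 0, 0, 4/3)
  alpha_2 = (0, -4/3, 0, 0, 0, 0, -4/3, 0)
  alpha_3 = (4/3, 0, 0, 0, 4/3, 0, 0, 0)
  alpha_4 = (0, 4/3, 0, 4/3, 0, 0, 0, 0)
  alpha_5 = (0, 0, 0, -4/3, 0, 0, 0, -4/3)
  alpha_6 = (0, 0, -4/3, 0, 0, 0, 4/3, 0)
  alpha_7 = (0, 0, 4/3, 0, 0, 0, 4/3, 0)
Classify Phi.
Compute the Cartan integers a_ij = 2(alpha_i, alpha_j)/(alpha_j, alpha_j); the resulting 7x7 Cartan matrix is
[[2, 0, -1, 0, -1, 0, 0], [0, 2, 0, -1, 0, -1, -1], [-1, 0, 2, 0, 0, 0, 0], [0, -1, 0, 2, -1, 0, 0], [-1, 0, 0, -1, 2, 0, 0], [0, -1, 0, 0, 0, 2, 0], [0, -1, 0, 0, 0, 0, 2]].
All simple roots have the same length, so the diagram is simply laced. The associated Dynkin diagram is a chain of 5 nodes with a fork of two nodes at one end (D_7), so the type is D_7 (the algebra so(14)).

type D_7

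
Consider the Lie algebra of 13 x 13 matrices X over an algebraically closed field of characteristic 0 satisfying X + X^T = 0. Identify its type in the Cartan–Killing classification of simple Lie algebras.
B_6 (so(13))

This is so(13) with 13 odd, which has dimension 13(13-1)/2 = 78 and rank (13-1)/2 = 6. In the classification of classical Lie algebras, the orthogonal algebra so(2n+1) in an odd number of variables has type B_n; here n = 6, so the Dynkin diagram is a chain of 6 nodes with a double edge at one end; the terminal node there is the unique short simple root (B_6). Hence the type is B_6.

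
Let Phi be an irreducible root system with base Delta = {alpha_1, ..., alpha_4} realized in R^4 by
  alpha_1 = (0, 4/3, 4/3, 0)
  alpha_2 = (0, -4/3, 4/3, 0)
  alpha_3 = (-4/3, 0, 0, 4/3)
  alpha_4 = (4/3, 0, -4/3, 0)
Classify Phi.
Compute the Cartan integers a_ij = 2(alpha_i, alpha_j)/(alpha_j, alpha_j); the resulting 4x4 Cartan matrix is
[[2, 0, 0, -1], [0, 2, 0, -1], [0, 0, 2, -1], [-1, -1, -1, 2]].
All simple roots have the same length, so the diagram is simply laced. The associated Dynkin diagram is a chain of 2 nodes with a fork of two nodes at one end (D_4), so the type is D_4 (the algebra so(8)).

D_4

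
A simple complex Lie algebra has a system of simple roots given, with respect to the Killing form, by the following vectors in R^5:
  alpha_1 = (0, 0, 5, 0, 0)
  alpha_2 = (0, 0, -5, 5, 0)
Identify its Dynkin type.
Compute the Cartan integers a_ij = 2(alpha_i, alpha_j)/(alpha_j, alpha_j); the resulting 2x2 Cartan matrix is
[[2, -1], [-2, 2]].
The roots have two lengths (squared-length ratio 2:1); the short ones are alpha_{1}. The associated Dynkin diagram is a chain of 2 nodes with a double edge at one end; the terminal node there is the unique short simple root (B_2), so the type is B_2 (the algebra so(5)).

type B_2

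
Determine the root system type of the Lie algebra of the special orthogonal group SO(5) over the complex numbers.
This is so(5) with 5 odd, which has dimension 5(5-1)/2 = 10 and rank (5-1)/2 = 2. In the classification of classical Lie algebras, the orthogonal algebra so(2n+1) in an odd number of variables has type B_n; here n = 2, so the Dynkin diagram is a chain of 2 nodes with a double edge at one end; the terminal node there is the unique short simple root (B_2). Hence the type is B_2.

type B_2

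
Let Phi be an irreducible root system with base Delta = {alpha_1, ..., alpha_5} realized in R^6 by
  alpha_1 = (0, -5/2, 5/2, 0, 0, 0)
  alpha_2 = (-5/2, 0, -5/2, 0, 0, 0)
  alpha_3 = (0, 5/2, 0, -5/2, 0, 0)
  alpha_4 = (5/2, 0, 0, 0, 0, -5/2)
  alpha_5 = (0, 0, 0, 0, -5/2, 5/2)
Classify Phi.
Compute the Cartan integers a_ij = 2(alpha_i, alpha_j)/(alpha_j, alpha_j); the resulting 5x5 Cartan matrix is
[[2, -1, -1, 0, 0], [-1, 2, 0, -1, 0], [-1, 0, 2, 0, 0], [0, -1, 0, 2, -1], [0, 0, 0, -1, 2]].
All simple roots have the same length, so the diagram is simply laced. The associated Dynkin diagram is a chain of 5 nodes with single edges (A_5), so the type is A_5 (the algebra sl(6)).

A5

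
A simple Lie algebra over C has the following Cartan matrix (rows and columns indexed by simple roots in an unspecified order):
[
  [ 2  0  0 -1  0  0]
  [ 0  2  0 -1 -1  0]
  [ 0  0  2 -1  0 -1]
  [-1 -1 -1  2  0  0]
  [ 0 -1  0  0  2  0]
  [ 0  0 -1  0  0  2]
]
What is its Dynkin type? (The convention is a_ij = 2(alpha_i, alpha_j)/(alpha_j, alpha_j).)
The matrix has rank 6 with 2's on the diagonal. Reading the off-diagonal entries as Dynkin edges (a single edge where a_ij = a_ji = -1; a double or triple edge where a_ij * a_ji = 2 or 3), the diagram is a chain of 5 nodes with one extra node attached to the third node from one end (E_6). One simple-root ordering that puts it in standard form is (alpha_6, alpha_1, alpha_3, alpha_4, alpha_2, alpha_5). So the algebra is type E_6.

E6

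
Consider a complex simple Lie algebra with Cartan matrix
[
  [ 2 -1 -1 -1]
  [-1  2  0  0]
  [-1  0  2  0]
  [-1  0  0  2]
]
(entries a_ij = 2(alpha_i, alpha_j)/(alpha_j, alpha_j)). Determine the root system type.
D_4

The matrix has rank 4 with 2's on the diagonal. Reading the off-diagonal entries as Dynkin edges (a single edge where a_ij = a_ji = -1; a double or triple edge where a_ij * a_ji = 2 or 3), the diagram is a chain of 2 nodes with a fork of two nodes at one end (D_4). One simple-root ordering that puts it in standard form is (alpha_4, alpha_1, alpha_3, alpha_2). So the algebra is type D_4, i.e. so(8).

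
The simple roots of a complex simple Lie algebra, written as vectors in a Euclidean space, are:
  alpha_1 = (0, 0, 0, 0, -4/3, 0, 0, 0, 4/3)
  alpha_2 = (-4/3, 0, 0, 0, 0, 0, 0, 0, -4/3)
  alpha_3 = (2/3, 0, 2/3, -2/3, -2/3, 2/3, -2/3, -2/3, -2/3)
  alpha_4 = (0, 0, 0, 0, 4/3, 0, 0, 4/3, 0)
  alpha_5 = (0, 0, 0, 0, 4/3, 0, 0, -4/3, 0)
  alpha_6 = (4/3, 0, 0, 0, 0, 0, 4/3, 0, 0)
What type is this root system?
type E_6

Compute the Cartan integers a_ij = 2(alpha_i, alpha_j)/(alpha_j, alpha_j); the resulting 6x6 Cartan matrix is
[[2, -1, 0, -1, -1, 0], [-1, 2, 0, 0, 0, -1], [0, 0, 2, -1, 0, 0], [-1, 0, -1, 2, 0, 0], [-1, 0, 0, 0, 2, 0], [0, -1, 0, 0, 0, 2]].
All simple roots have the same length, so the diagram is simply laced. The associated Dynkin diagram is a chain of 5 nodes with one extra node attached to the third node from one end (E_6), so the type is E_6.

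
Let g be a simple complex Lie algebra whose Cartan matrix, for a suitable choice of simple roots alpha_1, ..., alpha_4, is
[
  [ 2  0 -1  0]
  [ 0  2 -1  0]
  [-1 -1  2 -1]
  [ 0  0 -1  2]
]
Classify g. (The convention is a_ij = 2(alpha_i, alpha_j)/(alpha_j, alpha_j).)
The matrix has rank 4 with 2's on the diagonal. Reading the off-diagonal entries as Dynkin edges (a single edge where a_ij = a_ji = -1; a double or triple edge where a_ij * a_ji = 2 or 3), the diagram is a chain of 2 nodes with a fork of two nodes at one end (D_4). One simple-root ordering that puts it in standard form is (alpha_4, alpha_3, alpha_2, alpha_1). So the algebra is type D_4, i.e. so(8).

D_4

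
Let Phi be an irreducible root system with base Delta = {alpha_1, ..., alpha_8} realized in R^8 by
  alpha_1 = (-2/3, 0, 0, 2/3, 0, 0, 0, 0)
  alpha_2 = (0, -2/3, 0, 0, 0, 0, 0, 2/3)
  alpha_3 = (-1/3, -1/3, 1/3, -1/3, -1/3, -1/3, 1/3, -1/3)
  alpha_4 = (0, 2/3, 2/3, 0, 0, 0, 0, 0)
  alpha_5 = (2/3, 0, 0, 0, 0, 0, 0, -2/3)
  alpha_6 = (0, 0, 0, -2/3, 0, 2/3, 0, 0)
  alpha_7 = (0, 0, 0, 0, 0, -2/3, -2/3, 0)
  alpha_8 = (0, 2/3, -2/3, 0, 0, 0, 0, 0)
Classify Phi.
Compute the Cartan integers a_ij = 2(alpha_i, alpha_j)/(alpha_j, alpha_j); the resulting 8x8 Cartan matrix is
[[2, 0, 0, 0, -1, -1, 0, 0], [0, 2, 0, -1, -1, 0, 0, -1], [0, 0, 2, 0, 0, 0, 0, -1], [0, -1, 0, 2, 0, 0, 0, 0], [-1, -1, 0, 0, 2, 0, 0, 0], [-1, 0, 0, 0, 0, 2, -1, 0], [0, 0, 0, 0, 0, -1, 2, 0], [0, -1, -1, 0, 0, 0, 0, 2]].
All simple roots have the same length, so the diagram is simply laced. The associated Dynkin diagram is a chain of 7 nodes with one extra node attached to the third node from one end (E_8), so the type is E_8.

E_8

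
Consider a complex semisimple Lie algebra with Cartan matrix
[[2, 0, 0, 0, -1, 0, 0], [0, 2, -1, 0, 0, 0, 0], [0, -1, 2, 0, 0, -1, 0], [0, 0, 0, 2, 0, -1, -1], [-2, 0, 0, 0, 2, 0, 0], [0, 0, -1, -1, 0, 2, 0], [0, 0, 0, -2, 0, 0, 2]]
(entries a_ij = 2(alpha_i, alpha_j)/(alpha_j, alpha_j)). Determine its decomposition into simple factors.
The diagram associated to this matrix has two connected components: the simple roots {alpha_1, alpha_5} form a chain of 2 nodes with a double edge at one end; the terminal node there is the unique short simple root (B_2), and {alpha_2, alpha_3, alpha_4, alpha_6, alpha_7} form a chain of 5 nodes with a double edge at one end; the terminal node there is the unique long simple root (C_5). A semisimple Lie algebra decomposes uniquely as the direct sum of simple ideals, one per connected component of its Dynkin diagram, so g ≅ B_2 ⊕ C_5 (dimension 10 + 55 = 65).

type B_2 ⊕ type C_5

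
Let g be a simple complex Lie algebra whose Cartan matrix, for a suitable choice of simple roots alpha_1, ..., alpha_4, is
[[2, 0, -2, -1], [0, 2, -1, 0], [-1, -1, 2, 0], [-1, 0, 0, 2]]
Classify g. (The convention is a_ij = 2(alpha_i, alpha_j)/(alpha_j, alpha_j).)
F_4

The matrix has rank 4 with 2's on the diagonal. Reading the off-diagonal entries as Dynkin edges (a single edge where a_ij = a_ji = -1; a double or triple edge where a_ij * a_ji = 2 or 3), the diagram is a chain of 4 nodes with a double edge between the middle two (F_4). One simple-root ordering that puts it in standard form is (alpha_4, alpha_1, alpha_3, alpha_2). So the algebra is type F_4.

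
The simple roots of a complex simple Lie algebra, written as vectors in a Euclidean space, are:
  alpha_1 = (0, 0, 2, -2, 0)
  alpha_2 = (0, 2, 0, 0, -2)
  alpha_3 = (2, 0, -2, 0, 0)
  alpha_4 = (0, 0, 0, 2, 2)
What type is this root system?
Compute the Cartan integers a_ij = 2(alpha_i, alpha_j)/(alpha_j, alpha_j); the resulting 4x4 Cartan matrix is
[[2, 0, -1, -1], [0, 2, 0, -1], [-1, 0, 2, 0], [-1, -1, 0, 2]].
All simple roots have the same length, so the diagram is simply laced. The associated Dynkin diagram is a chain of 4 nodes with single edges (A_4), so the type is A_4 (the algebra sl(5)).

A_4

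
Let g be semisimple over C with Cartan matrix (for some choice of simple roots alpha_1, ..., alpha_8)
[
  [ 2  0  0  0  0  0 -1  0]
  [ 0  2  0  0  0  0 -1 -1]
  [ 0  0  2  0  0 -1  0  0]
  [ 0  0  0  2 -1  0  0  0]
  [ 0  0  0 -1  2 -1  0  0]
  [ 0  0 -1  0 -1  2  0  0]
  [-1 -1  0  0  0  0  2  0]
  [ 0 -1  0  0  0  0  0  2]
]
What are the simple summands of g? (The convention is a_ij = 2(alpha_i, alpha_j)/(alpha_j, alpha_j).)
The diagram associated to this matrix has two connected components: the simple roots {alpha_1, alpha_2, alpha_7, alpha_8} form a chain of 4 nodes with single edges (A_4), and {alpha_3, alpha_4, alpha_5, alpha_6} form a chain of 4 nodes with single edges (A_4). A semisimple Lie algebra decomposes uniquely as the direct sum of simple ideals, one per connected component of its Dynkin diagram, so g ≅ A_4 ⊕ A_4 (dimension 24 + 24 = 48).

type A_4 + type A_4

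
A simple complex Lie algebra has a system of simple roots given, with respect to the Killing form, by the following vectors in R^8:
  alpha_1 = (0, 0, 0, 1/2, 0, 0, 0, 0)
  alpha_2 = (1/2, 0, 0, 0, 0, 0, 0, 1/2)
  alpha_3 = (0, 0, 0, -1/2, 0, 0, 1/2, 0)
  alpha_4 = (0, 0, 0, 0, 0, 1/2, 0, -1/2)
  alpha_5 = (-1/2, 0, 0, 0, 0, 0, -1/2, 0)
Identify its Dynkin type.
type B_5

Compute the Cartan integers a_ij = 2(alpha_i, alpha_j)/(alpha_j, alpha_j); the resulting 5x5 Cartan matrix is
[[2, 0, -1, 0, 0], [0, 2, 0, -1, -1], [-2, 0, 2, 0, -1], [0, -1, 0, 2, 0], [0, -1, -1, 0, 2]].
The roots have two lengths (squared-length ratio 2:1); the short ones are alpha_{1}. The associated Dynkin diagram is a chain of 5 nodes with a double edge at one end; the terminal node there is the unique short simple root (B_5), so the type is B_5 (the algebra so(11)).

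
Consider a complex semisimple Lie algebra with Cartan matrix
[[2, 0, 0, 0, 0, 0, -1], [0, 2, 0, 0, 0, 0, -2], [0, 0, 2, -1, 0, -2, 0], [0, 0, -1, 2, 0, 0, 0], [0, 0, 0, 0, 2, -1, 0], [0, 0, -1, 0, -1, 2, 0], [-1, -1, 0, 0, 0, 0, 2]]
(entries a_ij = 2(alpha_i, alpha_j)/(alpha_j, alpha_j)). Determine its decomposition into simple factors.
The diagram associated to this matrix has two connected components: the simple roots {alpha_1, alpha_2, alpha_7} form a chain of 3 nodes with a double edge at one end; the terminal node there is the unique long simple root (C_3), and {alpha_3, alpha_4, alpha_5, alpha_6} form a chain of 4 nodes with a double edge between the middle two (F_4). A semisimple Lie algebra decomposes uniquely as the direct sum of simple ideals, one per connected component of its Dynkin diagram, so g ≅ C_3 ⊕ F_4 (dimension 21 + 52 = 73).

C_3 (sp(6)) ⊕ F_4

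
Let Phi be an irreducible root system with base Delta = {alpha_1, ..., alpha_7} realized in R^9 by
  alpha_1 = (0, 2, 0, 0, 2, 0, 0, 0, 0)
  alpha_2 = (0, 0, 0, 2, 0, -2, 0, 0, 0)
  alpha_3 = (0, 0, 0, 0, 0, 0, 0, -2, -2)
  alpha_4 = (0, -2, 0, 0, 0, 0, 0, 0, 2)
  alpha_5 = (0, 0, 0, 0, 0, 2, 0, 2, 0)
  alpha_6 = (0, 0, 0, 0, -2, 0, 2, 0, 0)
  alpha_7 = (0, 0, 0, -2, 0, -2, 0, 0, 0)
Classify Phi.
Compute the Cartan integers a_ij = 2(alpha_i, alpha_j)/(alpha_j, alpha_j); the resulting 7x7 Cartan matrix is
[[2, 0, 0, -1, 0, -1, 0], [0, 2, 0, 0, -1, 0, 0], [0, 0, 2, -1, -1, 0, 0], [-1, 0, -1, 2, 0, 0, 0], [0, -1, -1, 0, 2, 0, -1], [-1, 0, 0, 0, 0, 2, 0], [0, 0, 0, 0, -1, 0, 2]].
All simple roots have the same length, so the diagram is simply laced. The associated Dynkin diagram is a chain of 5 nodes with a fork of two nodes at one end (D_7), so the type is D_7 (the algebra so(14)).

D_7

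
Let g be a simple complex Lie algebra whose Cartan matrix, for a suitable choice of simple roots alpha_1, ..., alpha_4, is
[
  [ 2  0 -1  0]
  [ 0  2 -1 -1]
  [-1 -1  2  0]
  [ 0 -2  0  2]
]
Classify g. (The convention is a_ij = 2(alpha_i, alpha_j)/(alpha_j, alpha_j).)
The matrix has rank 4 with 2's on the diagonal. Reading the off-diagonal entries as Dynkin edges (a single edge where a_ij = a_ji = -1; a double or triple edge where a_ij * a_ji = 2 or 3), the diagram is a chain of 4 nodes with a double edge at one end; the terminal node there is the unique long simple root (C_4). One simple-root ordering that puts it in standard form is (alpha_1, alpha_3, alpha_2, alpha_4). So the algebra is type C_4, i.e. sp(8).

type C_4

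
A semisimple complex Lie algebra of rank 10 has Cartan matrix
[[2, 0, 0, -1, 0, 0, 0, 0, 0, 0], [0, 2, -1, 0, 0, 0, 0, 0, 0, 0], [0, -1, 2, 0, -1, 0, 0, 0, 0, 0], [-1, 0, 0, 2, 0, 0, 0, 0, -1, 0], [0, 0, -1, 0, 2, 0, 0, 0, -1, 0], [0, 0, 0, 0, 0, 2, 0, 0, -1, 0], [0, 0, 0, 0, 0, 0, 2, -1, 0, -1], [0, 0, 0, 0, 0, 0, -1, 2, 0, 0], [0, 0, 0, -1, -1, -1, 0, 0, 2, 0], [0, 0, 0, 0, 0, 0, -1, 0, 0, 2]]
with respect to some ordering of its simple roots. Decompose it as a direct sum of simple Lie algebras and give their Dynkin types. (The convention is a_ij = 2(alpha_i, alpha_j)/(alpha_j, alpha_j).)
The diagram associated to this matrix has two connected components: the simple roots {alpha_7, alpha_8, alpha_10} form a chain of 3 nodes with single edges (A_3), and {alpha_1, alpha_2, alpha_3, alpha_4, alpha_5, alpha_6, alpha_9} form a chain of 6 nodes with one extra node attached to the third node from one end (E_7). A semisimple Lie algebra decomposes uniquely as the direct sum of simple ideals, one per connected component of its Dynkin diagram, so g ≅ A_3 ⊕ E_7 (dimension 15 + 133 = 148).

type A_3 + type E_7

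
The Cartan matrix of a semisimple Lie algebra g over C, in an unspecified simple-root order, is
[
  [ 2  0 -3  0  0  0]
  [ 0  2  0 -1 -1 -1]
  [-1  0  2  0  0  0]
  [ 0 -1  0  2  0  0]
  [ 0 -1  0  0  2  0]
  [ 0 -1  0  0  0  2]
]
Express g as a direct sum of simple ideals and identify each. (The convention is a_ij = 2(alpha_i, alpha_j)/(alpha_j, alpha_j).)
The diagram associated to this matrix has two connected components: the simple roots {alpha_2, alpha_4, alpha_5, alpha_6} form a chain of 2 nodes with a fork of two nodes at one end (D_4), and {alpha_1, alpha_3} form two nodes joined by a triple edge (G_2). A semisimple Lie algebra decomposes uniquely as the direct sum of simple ideals, one per connected component of its Dynkin diagram, so g ≅ D_4 ⊕ G_2 (dimension 28 + 14 = 42).

D_4 (so(8)) ⊕ G_2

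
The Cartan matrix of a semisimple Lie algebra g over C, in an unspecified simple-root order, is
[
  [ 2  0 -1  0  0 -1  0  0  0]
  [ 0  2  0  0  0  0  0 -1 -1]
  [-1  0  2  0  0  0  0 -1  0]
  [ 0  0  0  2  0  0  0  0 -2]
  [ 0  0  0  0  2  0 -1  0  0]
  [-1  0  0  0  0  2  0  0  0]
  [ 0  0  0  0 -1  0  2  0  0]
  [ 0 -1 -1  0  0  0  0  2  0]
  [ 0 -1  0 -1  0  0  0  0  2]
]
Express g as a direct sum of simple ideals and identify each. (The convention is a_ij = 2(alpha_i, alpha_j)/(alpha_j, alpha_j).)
type A_2 ⊕ type C_7

The diagram associated to this matrix has two connected components: the simple roots {alpha_5, alpha_7} form a chain of 2 nodes with single edges (A_2), and {alpha_1, alpha_2, alpha_3, alpha_4, alpha_6, alpha_8, alpha_9} form a chain of 7 nodes with a double edge at one end; the terminal node there is the unique long simple root (C_7). A semisimple Lie algebra decomposes uniquely as the direct sum of simple ideals, one per connected component of its Dynkin diagram, so g ≅ A_2 ⊕ C_7 (dimension 8 + 105 = 113).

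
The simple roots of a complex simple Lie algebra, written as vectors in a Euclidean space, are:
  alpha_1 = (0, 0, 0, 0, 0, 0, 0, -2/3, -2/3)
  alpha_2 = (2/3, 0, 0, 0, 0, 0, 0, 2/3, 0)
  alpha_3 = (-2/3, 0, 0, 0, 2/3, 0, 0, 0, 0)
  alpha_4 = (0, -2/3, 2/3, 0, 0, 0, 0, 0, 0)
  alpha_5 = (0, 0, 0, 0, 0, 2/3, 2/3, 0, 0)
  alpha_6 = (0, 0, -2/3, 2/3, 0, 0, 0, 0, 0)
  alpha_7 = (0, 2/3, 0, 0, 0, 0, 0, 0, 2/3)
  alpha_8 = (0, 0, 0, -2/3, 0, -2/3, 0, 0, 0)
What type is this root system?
Compute the Cartan integers a_ij = 2(alpha_i, alpha_j)/(alpha_j, alpha_j); the resulting 8x8 Cartan matrix is
[[2, -1, 0, 0, 0, 0, -1, 0], [-1, 2, -1, 0, 0, 0, 0, 0], [0, -1, 2, 0, 0, 0, 0, 0], [0, 0, 0, 2, 0, -1, -1, 0], [0, 0, 0, 0, 2, 0, 0, -1], [0, 0, 0, -1, 0, 2, 0, -1], [-1, 0, 0, -1, 0, 0, 2, 0], [0, 0, 0, 0, -1, -1, 0, 2]].
All simple roots have the same length, so the diagram is simply laced. The associated Dynkin diagram is a chain of 8 nodes with single edges (A_8), so the type is A_8 (the algebra sl(9)).

A8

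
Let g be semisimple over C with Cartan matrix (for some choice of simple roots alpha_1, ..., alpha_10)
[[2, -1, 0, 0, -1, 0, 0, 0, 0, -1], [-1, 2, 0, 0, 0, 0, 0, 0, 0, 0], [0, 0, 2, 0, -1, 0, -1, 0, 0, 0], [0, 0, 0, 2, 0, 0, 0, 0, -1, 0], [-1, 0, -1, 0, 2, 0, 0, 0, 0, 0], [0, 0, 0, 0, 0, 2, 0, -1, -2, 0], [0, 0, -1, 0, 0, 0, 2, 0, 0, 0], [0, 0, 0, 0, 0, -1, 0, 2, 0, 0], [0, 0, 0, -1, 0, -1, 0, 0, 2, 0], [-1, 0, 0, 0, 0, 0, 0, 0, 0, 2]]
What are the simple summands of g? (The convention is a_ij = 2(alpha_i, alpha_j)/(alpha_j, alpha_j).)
The diagram associated to this matrix has two connected components: the simple roots {alpha_1, alpha_2, alpha_3, alpha_5, alpha_7, alpha_10} form a chain of 4 nodes with a fork of two nodes at one end (D_6), and {alpha_4, alpha_6, alpha_8, alpha_9} form a chain of 4 nodes with a double edge between the middle two (F_4). A semisimple Lie algebra decomposes uniquely as the direct sum of simple ideals, one per connected component of its Dynkin diagram, so g ≅ D_6 ⊕ F_4 (dimension 66 + 52 = 118).

D_6 (so(12)) + F_4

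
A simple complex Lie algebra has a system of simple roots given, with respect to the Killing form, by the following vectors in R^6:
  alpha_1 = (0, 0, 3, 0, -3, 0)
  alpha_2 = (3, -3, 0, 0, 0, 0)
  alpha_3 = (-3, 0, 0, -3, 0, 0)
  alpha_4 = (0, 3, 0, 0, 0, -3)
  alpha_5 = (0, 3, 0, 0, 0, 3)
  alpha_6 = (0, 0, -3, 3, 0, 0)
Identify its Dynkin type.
type D_6

Compute the Cartan integers a_ij = 2(alpha_i, alpha_j)/(alpha_j, alpha_j); the resulting 6x6 Cartan matrix is
[[2, 0, 0, 0, 0, -1], [0, 2, -1, -1, -1, 0], [0, -1, 2, 0, 0, -1], [0, -1, 0, 2, 0, 0], [0, -1, 0, 0, 2, 0], [-1, 0, -1, 0, 0, 2]].
All simple roots have the same length, so the diagram is simply laced. The associated Dynkin diagram is a chain of 4 nodes with a fork of two nodes at one end (D_6), so the type is D_6 (the algebra so(12)).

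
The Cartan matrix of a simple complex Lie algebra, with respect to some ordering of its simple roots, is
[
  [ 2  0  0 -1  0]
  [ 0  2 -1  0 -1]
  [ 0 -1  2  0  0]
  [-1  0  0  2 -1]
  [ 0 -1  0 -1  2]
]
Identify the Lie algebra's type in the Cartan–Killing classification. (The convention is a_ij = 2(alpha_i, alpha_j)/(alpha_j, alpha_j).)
type A_5

The matrix has rank 5 with 2's on the diagonal. Reading the off-diagonal entries as Dynkin edges (a single edge where a_ij = a_ji = -1; a double or triple edge where a_ij * a_ji = 2 or 3), the diagram is a chain of 5 nodes with single edges (A_5). One simple-root ordering that puts it in standard form is (alpha_3, alpha_2, alpha_5, alpha_4, alpha_1). So the algebra is type A_5, i.e. sl(6).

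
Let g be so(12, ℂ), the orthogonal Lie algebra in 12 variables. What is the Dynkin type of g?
type D_6

This is so(12) with 12 even, which has dimension 12(12-1)/2 = 66 and rank 12/2 = 6. In the classification of classical Lie algebras, the orthogonal algebra so(2n) in an even number of variables has type D_n; here n = 6, so the Dynkin diagram is a chain of 4 nodes with a fork of two nodes at one end (D_6). Hence the type is D_6.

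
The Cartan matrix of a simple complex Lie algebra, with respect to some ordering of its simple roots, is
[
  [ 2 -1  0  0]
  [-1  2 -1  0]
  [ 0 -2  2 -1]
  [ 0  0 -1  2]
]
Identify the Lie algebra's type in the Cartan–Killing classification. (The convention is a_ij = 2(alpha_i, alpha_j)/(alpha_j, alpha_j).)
The matrix has rank 4 with 2's on the diagonal. Reading the off-diagonal entries as Dynkin edges (a single edge where a_ij = a_ji = -1; a double or triple edge where a_ij * a_ji = 2 or 3), the diagram is a chain of 4 nodes with a double edge between the middle two (F_4). One simple-root ordering that puts it in standard form is (alpha_4, alpha_3, alpha_2, alpha_1). So the algebra is type F_4.

F4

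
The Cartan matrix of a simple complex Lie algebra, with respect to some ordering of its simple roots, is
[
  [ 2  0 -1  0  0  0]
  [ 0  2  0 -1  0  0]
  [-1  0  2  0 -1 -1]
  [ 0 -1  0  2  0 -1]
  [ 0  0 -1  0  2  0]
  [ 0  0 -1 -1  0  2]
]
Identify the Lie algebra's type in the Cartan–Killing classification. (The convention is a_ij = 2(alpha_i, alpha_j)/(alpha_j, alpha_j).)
D_6 (so(12))

The matrix has rank 6 with 2's on the diagonal. Reading the off-diagonal entries as Dynkin edges (a single edge where a_ij = a_ji = -1; a double or triple edge where a_ij * a_ji = 2 or 3), the diagram is a chain of 4 nodes with a fork of two nodes at one end (D_6). One simple-root ordering that puts it in standard form is (alpha_2, alpha_4, alpha_6, alpha_3, alpha_1, alpha_5). So the algebra is type D_6, i.e. so(12).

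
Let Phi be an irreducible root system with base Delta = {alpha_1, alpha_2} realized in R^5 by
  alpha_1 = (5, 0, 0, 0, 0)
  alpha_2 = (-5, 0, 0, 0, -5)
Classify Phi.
B2

Compute the Cartan integers a_ij = 2(alpha_i, alpha_j)/(alpha_j, alpha_j); the resulting 2x2 Cartan matrix is
[[2, -1], [-2, 2]].
The roots have two lengths (squared-length ratio 2:1); the short ones are alpha_{1}. The associated Dynkin diagram is a chain of 2 nodes with a double edge at one end; the terminal node there is the unique short simple root (B_2), so the type is B_2 (the algebra so(5)).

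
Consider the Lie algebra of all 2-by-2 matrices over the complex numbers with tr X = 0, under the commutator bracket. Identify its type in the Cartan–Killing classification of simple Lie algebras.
This is sl(2), which has dimension 2^2 - 1 = 3 and rank 2 - 1 = 1 (a Cartan subalgebra is the diagonal traceless matrices). In the classification of classical Lie algebras, the special linear algebra sl(n+1) has type A_n; here n = 1, so the Dynkin diagram is a chain of 1 nodes with single edges (A_1). Hence the type is A_1.

A_1 (sl(2))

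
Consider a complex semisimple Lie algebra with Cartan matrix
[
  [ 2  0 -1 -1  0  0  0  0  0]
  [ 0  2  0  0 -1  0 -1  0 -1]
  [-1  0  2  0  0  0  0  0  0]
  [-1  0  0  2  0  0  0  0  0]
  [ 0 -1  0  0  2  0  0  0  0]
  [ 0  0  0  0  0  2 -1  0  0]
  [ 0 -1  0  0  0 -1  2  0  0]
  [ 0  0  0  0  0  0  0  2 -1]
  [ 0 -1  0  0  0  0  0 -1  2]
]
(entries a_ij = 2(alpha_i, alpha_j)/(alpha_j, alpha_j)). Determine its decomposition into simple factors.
A_3 (sl(4)) + E_6

The diagram associated to this matrix has two connected components: the simple roots {alpha_1, alpha_3, alpha_4} form a chain of 3 nodes with single edges (A_3), and {alpha_2, alpha_5, alpha_6, alpha_7, alpha_8, alpha_9} form a chain of 5 nodes with one extra node attached to the third node from one end (E_6). A semisimple Lie algebra decomposes uniquely as the direct sum of simple ideals, one per connected component of its Dynkin diagram, so g ≅ A_3 ⊕ E_6 (dimension 15 + 78 = 93).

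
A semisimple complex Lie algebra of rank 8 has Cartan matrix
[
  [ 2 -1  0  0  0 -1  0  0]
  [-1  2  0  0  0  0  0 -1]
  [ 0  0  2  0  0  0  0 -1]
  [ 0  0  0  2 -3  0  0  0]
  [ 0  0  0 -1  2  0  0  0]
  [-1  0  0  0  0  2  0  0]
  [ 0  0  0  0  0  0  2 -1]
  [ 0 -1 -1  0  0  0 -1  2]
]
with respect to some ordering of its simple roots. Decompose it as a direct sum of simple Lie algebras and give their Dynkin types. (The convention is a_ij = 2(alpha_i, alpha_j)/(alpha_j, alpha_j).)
The diagram associated to this matrix has two connected components: the simple roots {alpha_1, alpha_2, alpha_3, alpha_6, alpha_7, alpha_8} form a chain of 4 nodes with a fork of two nodes at one end (D_6), and {alpha_4, alpha_5} form two nodes joined by a triple edge (G_2). A semisimple Lie algebra decomposes uniquely as the direct sum of simple ideals, one per connected component of its Dynkin diagram, so g ≅ D_6 ⊕ G_2 (dimension 66 + 14 = 80).

D_6 ⊕ G_2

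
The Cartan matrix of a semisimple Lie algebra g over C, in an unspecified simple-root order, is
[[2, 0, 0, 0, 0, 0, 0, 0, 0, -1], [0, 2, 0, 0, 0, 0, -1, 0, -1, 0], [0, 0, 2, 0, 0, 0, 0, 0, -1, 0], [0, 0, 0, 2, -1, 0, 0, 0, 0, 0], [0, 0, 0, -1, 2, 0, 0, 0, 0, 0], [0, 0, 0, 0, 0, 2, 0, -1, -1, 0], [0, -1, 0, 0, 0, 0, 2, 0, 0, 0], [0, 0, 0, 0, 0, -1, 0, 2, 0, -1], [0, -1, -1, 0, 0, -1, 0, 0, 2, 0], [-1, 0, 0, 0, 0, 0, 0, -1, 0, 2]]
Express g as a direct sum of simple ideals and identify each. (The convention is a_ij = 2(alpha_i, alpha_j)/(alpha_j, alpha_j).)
A2 ⊕ E8

The diagram associated to this matrix has two connected components: the simple roots {alpha_4, alpha_5} form a chain of 2 nodes with single edges (A_2), and {alpha_1, alpha_2, alpha_3, alpha_6, alpha_7, alpha_8, alpha_9, alpha_10} form a chain of 7 nodes with one extra node attached to the third node from one end (E_8). A semisimple Lie algebra decomposes uniquely as the direct sum of simple ideals, one per connected component of its Dynkin diagram, so g ≅ A_2 ⊕ E_8 (dimension 8 + 248 = 256).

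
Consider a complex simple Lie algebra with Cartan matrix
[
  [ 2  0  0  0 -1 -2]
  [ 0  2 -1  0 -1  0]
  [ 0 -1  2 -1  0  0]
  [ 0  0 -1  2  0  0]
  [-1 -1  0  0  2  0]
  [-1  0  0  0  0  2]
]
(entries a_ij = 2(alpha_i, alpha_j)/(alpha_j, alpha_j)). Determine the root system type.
type B_6

The matrix has rank 6 with 2's on the diagonal. Reading the off-diagonal entries as Dynkin edges (a single edge where a_ij = a_ji = -1; a double or triple edge where a_ij * a_ji = 2 or 3), the diagram is a chain of 6 nodes with a double edge at one end; the terminal node there is the unique short simple root (B_6). One simple-root ordering that puts it in standard form is (alpha_4, alpha_3, alpha_2, alpha_5, alpha_1, alpha_6). So the algebra is type B_6, i.e. so(13).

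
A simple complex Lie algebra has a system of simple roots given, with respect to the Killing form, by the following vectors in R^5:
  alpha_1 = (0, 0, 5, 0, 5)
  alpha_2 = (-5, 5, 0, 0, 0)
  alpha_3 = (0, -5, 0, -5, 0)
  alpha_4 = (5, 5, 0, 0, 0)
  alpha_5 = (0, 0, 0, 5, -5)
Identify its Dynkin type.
D_5 (so(10))

Compute the Cartan integers a_ij = 2(alpha_i, alpha_j)/(alpha_j, alpha_j); the resulting 5x5 Cartan matrix is
[[2, 0, 0, 0, -1], [0, 2, -1, 0, 0], [0, -1, 2, -1, -1], [0, 0, -1, 2, 0], [-1, 0, -1, 0, 2]].
All simple roots have the same length, so the diagram is simply laced. The associated Dynkin diagram is a chain of 3 nodes with a fork of two nodes at one end (D_5), so the type is D_5 (the algebra so(10)).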